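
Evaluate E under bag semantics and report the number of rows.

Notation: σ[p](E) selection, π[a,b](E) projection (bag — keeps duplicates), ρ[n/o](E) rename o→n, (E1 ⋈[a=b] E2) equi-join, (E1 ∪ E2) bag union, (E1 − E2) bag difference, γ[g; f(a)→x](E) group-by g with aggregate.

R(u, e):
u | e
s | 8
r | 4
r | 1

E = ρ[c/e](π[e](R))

Subexpression sizes:
  R → 3
  π[e](R) → 3
  ρ[c/e](π[e](R)) → 3

|E| = 3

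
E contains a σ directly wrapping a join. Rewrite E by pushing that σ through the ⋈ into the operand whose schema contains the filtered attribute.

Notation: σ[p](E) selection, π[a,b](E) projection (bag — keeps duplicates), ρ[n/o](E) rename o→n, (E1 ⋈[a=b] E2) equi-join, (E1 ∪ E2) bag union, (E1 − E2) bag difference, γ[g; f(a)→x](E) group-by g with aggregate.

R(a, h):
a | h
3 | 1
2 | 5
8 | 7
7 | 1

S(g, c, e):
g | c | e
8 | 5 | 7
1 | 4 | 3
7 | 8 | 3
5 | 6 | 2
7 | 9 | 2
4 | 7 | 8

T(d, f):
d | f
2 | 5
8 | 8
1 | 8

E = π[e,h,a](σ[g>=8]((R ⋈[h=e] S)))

σ filters on g, owned by the right side.
E' = π[e,h,a]((R ⋈[h=e] σ[g>=8](S)))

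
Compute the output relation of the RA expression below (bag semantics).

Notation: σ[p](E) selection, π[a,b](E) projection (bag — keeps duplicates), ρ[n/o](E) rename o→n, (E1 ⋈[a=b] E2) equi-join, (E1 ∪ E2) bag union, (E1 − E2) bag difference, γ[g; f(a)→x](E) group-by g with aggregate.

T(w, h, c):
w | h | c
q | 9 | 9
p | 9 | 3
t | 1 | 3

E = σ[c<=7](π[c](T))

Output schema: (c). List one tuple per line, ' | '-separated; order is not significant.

Stepwise |·|:
  T → 3
  π[c](T) → 3
  σ[c<=7](π[c](T)) → 2

== RESULT ==
c
3
3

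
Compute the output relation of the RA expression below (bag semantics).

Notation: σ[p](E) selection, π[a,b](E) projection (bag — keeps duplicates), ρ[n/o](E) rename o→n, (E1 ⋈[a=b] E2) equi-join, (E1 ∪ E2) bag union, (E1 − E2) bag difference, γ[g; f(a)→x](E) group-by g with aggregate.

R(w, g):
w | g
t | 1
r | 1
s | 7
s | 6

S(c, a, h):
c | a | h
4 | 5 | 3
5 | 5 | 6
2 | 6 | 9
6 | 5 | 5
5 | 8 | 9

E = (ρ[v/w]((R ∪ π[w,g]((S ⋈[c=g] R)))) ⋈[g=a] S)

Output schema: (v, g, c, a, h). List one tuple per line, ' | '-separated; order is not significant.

Subexpression sizes:
  R → 4
  S → 5
  R → 4
  (S ⋈[c=g] R) → 1
  π[w,g]((S ⋈[c=g] R)) → 1
  (R ∪ π[w,g]((S ⋈[c=g] R))) → 5
  ρ[v/w]((R ∪ π[w,g]((S ⋈[c=g] R)))) → 5
  S → 5
  (ρ[v/w]((R ∪ π[w,g]((S ⋈[c=g] R)))) ⋈[g=a] S) → 2

== RESULT ==
v | g | c | a | h
s | 6 | 2 | 6 | 9
s | 6 | 2 | 6 | 9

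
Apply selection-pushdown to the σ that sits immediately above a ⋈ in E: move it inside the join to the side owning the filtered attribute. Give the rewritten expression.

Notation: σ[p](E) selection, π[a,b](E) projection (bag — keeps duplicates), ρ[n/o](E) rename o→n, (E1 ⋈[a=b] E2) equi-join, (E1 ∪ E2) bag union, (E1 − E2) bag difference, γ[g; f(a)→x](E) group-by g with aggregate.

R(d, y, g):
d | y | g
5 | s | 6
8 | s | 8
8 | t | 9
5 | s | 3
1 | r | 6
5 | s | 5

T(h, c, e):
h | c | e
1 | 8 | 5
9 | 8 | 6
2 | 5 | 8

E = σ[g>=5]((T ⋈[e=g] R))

σ filters on g, owned by the right side.
E' = (T ⋈[e=g] σ[g>=5](R))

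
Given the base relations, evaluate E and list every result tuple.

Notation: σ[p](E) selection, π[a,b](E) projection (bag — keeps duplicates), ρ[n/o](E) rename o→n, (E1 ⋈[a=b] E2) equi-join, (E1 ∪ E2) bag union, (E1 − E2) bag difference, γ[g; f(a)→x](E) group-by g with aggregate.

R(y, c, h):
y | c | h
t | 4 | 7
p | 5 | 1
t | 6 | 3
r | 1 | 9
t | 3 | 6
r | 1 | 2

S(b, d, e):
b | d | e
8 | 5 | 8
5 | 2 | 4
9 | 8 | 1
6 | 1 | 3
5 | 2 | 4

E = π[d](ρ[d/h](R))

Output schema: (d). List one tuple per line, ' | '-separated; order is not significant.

Per-node cardinality:
  R → 6
  ρ[d/h](R) → 6
  π[d](ρ[d/h](R)) → 6

== RESULT ==
d
1
2
3
6
7
9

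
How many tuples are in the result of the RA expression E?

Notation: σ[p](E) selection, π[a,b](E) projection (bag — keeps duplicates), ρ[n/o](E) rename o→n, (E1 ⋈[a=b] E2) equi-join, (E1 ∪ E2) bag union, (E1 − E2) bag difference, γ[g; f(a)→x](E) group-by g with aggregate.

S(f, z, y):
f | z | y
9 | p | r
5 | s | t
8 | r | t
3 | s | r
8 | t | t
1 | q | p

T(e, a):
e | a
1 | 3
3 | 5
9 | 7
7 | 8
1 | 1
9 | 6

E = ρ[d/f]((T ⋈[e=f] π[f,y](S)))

Subexpression sizes:
  T → 6
  S → 6
  π[f,y](S) → 6
  (T ⋈[e=f] π[f,y](S)) → 5
  ρ[d/f]((T ⋈[e=f] π[f,y](S))) → 5

|E| = 5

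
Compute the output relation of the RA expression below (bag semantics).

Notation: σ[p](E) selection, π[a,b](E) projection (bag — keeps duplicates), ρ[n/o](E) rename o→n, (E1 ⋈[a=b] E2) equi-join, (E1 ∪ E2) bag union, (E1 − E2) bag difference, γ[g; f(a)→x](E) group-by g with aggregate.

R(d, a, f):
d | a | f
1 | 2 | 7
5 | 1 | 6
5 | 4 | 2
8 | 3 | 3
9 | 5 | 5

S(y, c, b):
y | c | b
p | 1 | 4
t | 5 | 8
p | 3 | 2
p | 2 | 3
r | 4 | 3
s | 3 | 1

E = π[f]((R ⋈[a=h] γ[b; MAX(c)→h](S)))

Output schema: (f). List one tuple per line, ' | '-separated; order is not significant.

Per-node cardinality:
  R → 5
  S → 6
  γ[b; MAX(c)→h](S) → 5
  (R ⋈[a=h] γ[b; MAX(c)→h](S)) → 5
  π[f]((R ⋈[a=h] γ[b; MAX(c)→h](S))) → 5

== RESULT ==
f
2
3
3
5
6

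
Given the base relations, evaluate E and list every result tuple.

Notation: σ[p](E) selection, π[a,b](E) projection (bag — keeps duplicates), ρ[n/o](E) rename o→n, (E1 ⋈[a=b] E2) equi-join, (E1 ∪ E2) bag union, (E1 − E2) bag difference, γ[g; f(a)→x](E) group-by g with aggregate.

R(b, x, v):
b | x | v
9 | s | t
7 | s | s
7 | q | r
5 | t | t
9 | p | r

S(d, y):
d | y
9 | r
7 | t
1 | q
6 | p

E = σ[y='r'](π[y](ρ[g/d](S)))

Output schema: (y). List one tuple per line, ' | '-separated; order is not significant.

Per-node cardinality:
  S → 4
  ρ[g/d](S) → 4
  π[y](ρ[g/d](S)) → 4
  σ[y='r'](π[y](ρ[g/d](S))) → 1

== RESULT ==
y
r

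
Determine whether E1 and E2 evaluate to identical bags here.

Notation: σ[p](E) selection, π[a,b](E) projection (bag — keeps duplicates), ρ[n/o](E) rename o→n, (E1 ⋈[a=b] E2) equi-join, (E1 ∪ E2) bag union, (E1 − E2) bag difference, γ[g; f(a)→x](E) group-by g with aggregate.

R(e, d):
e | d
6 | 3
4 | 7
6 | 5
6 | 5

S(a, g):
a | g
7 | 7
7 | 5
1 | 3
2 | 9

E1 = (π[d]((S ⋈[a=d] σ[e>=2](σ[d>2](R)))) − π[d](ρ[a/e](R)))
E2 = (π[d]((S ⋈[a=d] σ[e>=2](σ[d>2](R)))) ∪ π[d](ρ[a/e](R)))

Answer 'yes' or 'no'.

E1 subexpression sizes:
  S → 4
  R → 4
  σ[d>2](R) → 4
  σ[e>=2](σ[d>2](R)) → 4
  (S ⋈[a=d] σ[e>=2](σ[d>2](R))) → 2
  π[d]((S ⋈[a=d] σ[e>=2](σ[d>2](R)))) → 2
  R → 4
  ρ[a/e](R) → 4
  π[d](ρ[a/e](R)) → 4
  (π[d]((S ⋈[a=d] σ[e>=2](σ[d>2](R)))) − π[d](ρ[a/e](R))) → 1
E2 subexpression sizes:
  S → 4
  R → 4
  σ[d>2](R) → 4
  σ[e>=2](σ[d>2](R)) → 4
  (S ⋈[a=d] σ[e>=2](σ[d>2](R))) → 2
  π[d]((S ⋈[a=d] σ[e>=2](σ[d>2](R)))) → 2
  R → 4
  ρ[a/e](R) → 4
  π[d](ρ[a/e](R)) → 4
  (π[d]((S ⋈[a=d] σ[e>=2](σ[d>2](R)))) ∪ π[d](ρ[a/e](R))) → 6

E1 result:
d
7
E2 result:
d
3
5
5
7
7
7
Witness: (7,) appears 1× in E1 but 3× in E2.

no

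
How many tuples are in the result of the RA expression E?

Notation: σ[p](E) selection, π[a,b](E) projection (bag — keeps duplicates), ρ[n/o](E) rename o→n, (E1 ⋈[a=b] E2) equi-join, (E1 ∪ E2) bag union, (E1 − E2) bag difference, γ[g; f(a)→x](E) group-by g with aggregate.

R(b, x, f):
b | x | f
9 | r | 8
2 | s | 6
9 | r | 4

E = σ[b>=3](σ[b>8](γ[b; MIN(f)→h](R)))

Row counts bottom-up:
  R → 3
  γ[b; MIN(f)→h](R) → 2
  σ[b>8](γ[b; MIN(f)→h](R)) → 1
  σ[b>=3](σ[b>8](γ[b; MIN(f)→h](R))) → 1

|E| = 1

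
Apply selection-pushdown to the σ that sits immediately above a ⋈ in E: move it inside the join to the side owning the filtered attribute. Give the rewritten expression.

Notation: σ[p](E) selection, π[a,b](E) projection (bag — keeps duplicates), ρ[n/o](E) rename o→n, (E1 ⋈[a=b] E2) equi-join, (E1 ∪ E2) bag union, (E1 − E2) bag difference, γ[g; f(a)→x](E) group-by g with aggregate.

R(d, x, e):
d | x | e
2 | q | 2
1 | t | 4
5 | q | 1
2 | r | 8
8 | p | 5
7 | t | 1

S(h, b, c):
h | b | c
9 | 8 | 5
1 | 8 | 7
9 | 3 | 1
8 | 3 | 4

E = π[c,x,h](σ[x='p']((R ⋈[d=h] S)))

σ filters on x, owned by the left side.
E' = π[c,x,h]((σ[x='p'](R) ⋈[d=h] S))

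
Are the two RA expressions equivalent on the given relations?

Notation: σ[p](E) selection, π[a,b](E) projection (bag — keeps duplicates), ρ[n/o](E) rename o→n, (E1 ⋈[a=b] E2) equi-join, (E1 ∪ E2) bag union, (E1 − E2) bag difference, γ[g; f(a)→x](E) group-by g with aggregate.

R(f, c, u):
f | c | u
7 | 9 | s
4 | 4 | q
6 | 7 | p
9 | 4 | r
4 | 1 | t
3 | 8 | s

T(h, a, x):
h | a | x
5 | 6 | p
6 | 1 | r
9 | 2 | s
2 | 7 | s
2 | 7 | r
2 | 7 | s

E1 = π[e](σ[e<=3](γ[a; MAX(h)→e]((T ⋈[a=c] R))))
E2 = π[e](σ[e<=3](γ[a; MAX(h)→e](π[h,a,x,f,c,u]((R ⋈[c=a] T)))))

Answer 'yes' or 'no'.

E1 row counts bottom-up:
  T → 6
  R → 6
  (T ⋈[a=c] R) → 4
  γ[a; MAX(h)→e]((T ⋈[a=c] R)) → 2
  σ[e<=3](γ[a; MAX(h)→e]((T ⋈[a=c] R))) → 1
  π[e](σ[e<=3](γ[a; MAX(h)→e]((T ⋈[a=c] R)))) → 1
E2 row counts bottom-up:
  R → 6
  T → 6
  (R ⋈[c=a] T) → 4
  π[h,a,x,f,c,u]((R ⋈[c=a] T)) → 4
  γ[a; MAX(h)→e](π[h,a,x,f,c,u]((R ⋈[c=a] T))) → 2
  σ[e<=3](γ[a; MAX(h)→e](π[h,a,x,f,c,u]((R ⋈[c=a] T)))) → 1
  π[e](σ[e<=3](γ[a; MAX(h)→e](π[h,a,x,f,c,u]((R ⋈[c=a] T))))) → 1

E1 and E2 produce the same multiset:
e
2

yes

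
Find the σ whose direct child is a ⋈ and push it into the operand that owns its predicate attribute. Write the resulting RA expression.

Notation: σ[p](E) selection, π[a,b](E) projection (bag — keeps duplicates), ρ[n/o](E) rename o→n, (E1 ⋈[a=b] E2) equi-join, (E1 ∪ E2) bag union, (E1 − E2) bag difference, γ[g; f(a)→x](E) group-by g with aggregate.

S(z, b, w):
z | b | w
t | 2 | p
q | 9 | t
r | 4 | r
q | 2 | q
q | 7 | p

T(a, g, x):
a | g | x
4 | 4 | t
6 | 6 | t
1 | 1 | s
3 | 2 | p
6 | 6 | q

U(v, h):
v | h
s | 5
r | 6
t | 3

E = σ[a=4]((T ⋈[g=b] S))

σ filters on a, owned by the left side.
E' = (σ[a=4](T) ⋈[g=b] S)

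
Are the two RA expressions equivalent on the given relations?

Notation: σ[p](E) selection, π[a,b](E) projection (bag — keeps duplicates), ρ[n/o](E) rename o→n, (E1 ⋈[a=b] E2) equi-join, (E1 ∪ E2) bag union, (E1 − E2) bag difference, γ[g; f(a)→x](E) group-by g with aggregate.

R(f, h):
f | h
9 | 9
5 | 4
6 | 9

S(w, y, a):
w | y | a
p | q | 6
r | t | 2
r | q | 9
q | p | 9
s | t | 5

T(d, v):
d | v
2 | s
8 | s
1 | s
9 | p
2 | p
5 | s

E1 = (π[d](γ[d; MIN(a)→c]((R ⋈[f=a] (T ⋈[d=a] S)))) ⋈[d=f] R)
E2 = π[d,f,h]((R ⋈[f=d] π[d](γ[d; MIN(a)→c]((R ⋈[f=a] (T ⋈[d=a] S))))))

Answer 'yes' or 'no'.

E1 stepwise |·|:
  R → 3
  T → 6
  S → 5
  (T ⋈[d=a] S) → 5
  (R ⋈[f=a] (T ⋈[d=a] S)) → 3
  γ[d; MIN(a)→c]((R ⋈[f=a] (T ⋈[d=a] S))) → 2
  π[d](γ[d; MIN(a)→c]((R ⋈[f=a] (T ⋈[d=a] S)))) → 2
  R → 3
  (π[d](γ[d; MIN(a)→c]((R ⋈[f=a] (T ⋈[d=a] S)))) ⋈[d=f] R) → 2
E2 stepwise |·|:
  R → 3
  R → 3
  T → 6
  S → 5
  (T ⋈[d=a] S) → 5
  (R ⋈[f=a] (T ⋈[d=a] S)) → 3
  γ[d; MIN(a)→c]((R ⋈[f=a] (T ⋈[d=a] S))) → 2
  π[d](γ[d; MIN(a)→c]((R ⋈[f=a] (T ⋈[d=a] S)))) → 2
  (R ⋈[f=d] π[d](γ[d; MIN(a)→c]((R ⋈[f=a] (T ⋈[d=a] S))))) → 2
  π[d,f,h]((R ⋈[f=d] π[d](γ[d; MIN(a)→c]((R ⋈[f=a] (T ⋈[d=a] S)))))) → 2

E1 and E2 produce the same multiset:
d | f | h
5 | 5 | 4
9 | 9 | 9

yes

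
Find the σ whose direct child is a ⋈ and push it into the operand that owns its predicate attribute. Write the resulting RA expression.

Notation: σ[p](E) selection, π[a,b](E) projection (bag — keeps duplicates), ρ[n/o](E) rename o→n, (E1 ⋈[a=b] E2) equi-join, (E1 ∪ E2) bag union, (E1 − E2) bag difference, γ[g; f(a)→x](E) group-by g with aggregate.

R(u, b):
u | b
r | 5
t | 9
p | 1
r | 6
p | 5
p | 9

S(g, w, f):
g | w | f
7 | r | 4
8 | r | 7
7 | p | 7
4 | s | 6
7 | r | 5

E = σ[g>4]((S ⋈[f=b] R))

σ filters on g, owned by the left side.
E' = (σ[g>4](S) ⋈[f=b] R)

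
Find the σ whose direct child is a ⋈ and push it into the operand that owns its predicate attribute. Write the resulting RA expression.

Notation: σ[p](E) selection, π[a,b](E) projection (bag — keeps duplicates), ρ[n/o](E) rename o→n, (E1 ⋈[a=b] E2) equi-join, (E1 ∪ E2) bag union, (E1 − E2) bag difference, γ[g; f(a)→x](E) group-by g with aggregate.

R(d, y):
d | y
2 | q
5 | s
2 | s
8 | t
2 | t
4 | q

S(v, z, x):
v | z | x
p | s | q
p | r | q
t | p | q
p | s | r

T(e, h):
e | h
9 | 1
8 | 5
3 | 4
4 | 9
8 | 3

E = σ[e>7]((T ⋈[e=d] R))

σ filters on e, owned by the left side.
E' = (σ[e>7](T) ⋈[e=d] R)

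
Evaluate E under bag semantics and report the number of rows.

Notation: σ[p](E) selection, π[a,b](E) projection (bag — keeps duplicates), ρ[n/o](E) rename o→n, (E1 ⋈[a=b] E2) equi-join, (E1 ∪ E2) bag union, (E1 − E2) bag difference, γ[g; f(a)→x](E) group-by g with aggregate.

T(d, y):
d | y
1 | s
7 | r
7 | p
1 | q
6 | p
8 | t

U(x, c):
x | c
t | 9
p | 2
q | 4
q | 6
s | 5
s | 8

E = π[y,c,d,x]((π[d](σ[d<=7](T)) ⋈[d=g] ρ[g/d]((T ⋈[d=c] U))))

Per-node cardinality:
  T → 6
  σ[d<=7](T) → 5
  π[d](σ[d<=7](T)) → 5
  T → 6
  U → 6
  (T ⋈[d=c] U) → 2
  ρ[g/d]((T ⋈[d=c] U)) → 2
  (π[d](σ[d<=7](T)) ⋈[d=g] ρ[g/d]((T ⋈[d=c] U))) → 1
  π[y,c,d,x]((π[d](σ[d<=7](T)) ⋈[d=g] ρ[g/d]((T ⋈[d=c] U)))) → 1

|E| = 1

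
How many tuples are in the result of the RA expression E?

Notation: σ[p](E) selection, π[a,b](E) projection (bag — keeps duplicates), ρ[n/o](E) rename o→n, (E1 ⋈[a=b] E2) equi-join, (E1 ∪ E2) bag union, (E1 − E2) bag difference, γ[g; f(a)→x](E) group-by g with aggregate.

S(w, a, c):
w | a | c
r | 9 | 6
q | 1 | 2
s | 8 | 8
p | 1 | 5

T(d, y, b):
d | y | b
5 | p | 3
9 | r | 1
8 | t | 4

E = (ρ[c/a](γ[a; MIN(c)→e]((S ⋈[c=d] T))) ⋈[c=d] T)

Stepwise |·|:
  S → 4
  T → 3
  (S ⋈[c=d] T) → 2
  γ[a; MIN(c)→e]((S ⋈[c=d] T)) → 2
  ρ[c/a](γ[a; MIN(c)→e]((S ⋈[c=d] T))) → 2
  T → 3
  (ρ[c/a](γ[a; MIN(c)→e]((S ⋈[c=d] T))) ⋈[c=d] T) → 1

|E| = 1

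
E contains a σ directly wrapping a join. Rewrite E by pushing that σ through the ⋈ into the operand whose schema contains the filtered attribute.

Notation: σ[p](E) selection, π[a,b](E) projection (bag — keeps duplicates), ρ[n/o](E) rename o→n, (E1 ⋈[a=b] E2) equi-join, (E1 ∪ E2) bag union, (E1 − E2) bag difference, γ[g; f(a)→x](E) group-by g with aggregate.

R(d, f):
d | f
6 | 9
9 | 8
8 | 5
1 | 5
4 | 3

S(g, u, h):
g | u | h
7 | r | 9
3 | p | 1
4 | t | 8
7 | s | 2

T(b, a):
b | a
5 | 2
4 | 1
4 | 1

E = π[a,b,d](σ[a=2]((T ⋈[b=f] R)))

σ filters on a, owned by the left side.
E' = π[a,b,d]((σ[a=2](T) ⋈[b=f] R))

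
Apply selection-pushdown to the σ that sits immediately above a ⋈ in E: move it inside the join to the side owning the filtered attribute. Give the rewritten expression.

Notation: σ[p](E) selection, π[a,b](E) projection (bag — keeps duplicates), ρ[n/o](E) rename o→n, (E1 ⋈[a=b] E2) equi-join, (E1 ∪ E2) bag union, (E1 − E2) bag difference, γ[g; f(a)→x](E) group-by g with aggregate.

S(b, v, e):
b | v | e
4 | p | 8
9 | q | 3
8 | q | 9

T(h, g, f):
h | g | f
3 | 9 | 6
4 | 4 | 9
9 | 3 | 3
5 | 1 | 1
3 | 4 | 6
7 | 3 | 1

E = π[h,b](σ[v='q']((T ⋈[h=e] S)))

σ filters on v, owned by the right side.
E' = π[h,b]((T ⋈[h=e] σ[v='q'](S)))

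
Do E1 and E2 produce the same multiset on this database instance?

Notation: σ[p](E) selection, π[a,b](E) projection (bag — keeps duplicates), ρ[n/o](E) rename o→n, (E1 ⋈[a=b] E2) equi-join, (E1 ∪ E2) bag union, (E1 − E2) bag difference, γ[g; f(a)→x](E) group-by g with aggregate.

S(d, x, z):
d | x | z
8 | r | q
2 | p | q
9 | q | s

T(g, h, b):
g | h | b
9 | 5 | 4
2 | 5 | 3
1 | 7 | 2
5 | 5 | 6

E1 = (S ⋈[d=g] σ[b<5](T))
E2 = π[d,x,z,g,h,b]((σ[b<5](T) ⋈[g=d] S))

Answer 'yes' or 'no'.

E1 per-node cardinality:
  S → 3
  T → 4
  σ[b<5](T) → 3
  (S ⋈[d=g] σ[b<5](T)) → 2
E2 per-node cardinality:
  T → 4
  σ[b<5](T) → 3
  S → 3
  (σ[b<5](T) ⋈[g=d] S) → 2
  π[d,x,z,g,h,b]((σ[b<5](T) ⋈[g=d] S)) → 2

E1 and E2 produce the same multiset:
d | x | z | g | h | b
2 | p | q | 2 | 5 | 3
9 | q | s | 9 | 5 | 4

yes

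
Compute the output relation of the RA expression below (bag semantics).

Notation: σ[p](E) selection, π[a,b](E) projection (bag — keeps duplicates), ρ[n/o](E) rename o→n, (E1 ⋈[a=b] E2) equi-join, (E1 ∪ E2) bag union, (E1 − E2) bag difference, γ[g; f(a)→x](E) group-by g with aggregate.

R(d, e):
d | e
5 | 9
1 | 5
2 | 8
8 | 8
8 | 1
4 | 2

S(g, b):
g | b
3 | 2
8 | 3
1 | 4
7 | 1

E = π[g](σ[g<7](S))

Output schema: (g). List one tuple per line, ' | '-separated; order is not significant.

Subexpression sizes:
  S → 4
  σ[g<7](S) → 2
  π[g](σ[g<7](S)) → 2

== RESULT ==
g
1
3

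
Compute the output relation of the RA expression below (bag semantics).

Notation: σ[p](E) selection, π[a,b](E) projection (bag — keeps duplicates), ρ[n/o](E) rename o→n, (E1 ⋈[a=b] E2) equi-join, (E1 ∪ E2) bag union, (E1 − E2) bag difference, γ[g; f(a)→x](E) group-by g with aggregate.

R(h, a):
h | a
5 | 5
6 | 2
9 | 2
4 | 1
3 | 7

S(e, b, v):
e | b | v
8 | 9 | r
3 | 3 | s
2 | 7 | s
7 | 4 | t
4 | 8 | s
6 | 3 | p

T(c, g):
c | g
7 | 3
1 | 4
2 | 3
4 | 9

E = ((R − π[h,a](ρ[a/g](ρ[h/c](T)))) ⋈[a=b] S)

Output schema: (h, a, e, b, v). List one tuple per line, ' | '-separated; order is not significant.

Stepwise |·|:
  R → 5
  T → 4
  ρ[h/c](T) → 4
  ρ[a/g](ρ[h/c](T)) → 4
  π[h,a](ρ[a/g](ρ[h/c](T))) → 4
  (R − π[h,a](ρ[a/g](ρ[h/c](T)))) → 5
  S → 6
  ((R − π[h,a](ρ[a/g](ρ[h/c](T)))) ⋈[a=b] S) → 1

== RESULT ==
h | a | e | b | v
3 | 7 | 2 | 7 | s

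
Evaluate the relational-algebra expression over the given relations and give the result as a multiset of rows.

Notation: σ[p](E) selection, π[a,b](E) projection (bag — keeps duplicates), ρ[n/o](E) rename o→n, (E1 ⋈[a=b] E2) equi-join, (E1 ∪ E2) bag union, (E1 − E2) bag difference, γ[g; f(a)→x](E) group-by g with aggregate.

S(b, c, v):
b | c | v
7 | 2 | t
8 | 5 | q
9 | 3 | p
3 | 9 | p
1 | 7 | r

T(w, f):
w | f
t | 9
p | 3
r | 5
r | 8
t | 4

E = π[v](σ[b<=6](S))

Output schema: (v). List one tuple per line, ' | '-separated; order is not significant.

Row counts bottom-up:
  S → 5
  σ[b<=6](S) → 2
  π[v](σ[b<=6](S)) → 2

== RESULT ==
v
p
r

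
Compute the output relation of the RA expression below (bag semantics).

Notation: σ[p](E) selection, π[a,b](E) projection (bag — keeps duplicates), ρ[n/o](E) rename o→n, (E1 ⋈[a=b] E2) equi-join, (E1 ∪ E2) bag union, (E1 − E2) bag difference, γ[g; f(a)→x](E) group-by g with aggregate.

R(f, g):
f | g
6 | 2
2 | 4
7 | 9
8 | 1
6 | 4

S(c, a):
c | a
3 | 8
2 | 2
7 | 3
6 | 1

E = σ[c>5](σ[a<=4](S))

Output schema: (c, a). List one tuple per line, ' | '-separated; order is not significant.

Per-node cardinality:
  S → 4
  σ[a<=4](S) → 3
  σ[c>5](σ[a<=4](S)) → 2

== RESULT ==
c | a
6 | 1
7 | 3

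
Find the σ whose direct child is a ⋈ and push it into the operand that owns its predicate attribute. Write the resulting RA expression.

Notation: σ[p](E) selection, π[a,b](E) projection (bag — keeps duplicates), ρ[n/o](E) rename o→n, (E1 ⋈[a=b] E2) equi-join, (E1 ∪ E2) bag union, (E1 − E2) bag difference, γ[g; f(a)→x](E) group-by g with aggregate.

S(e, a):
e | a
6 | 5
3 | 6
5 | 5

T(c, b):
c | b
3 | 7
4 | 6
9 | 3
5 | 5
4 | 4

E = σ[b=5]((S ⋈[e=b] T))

σ filters on b, owned by the right side.
E' = (S ⋈[e=b] σ[b=5](T))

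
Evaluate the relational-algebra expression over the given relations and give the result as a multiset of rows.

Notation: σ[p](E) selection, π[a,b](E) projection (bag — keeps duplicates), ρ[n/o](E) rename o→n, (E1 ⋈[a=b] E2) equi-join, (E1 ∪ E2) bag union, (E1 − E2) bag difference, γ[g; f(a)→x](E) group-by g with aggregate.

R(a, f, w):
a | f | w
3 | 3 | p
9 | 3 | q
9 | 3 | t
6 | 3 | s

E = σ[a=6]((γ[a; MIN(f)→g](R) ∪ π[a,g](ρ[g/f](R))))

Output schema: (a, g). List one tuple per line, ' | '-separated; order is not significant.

Subexpression sizes:
  R → 4
  γ[a; MIN(f)→g](R) → 3
  R → 4
  ρ[g/f](R) → 4
  π[a,g](ρ[g/f](R)) → 4
  (γ[a; MIN(f)→g](R) ∪ π[a,g](ρ[g/f](R))) → 7
  σ[a=6]((γ[a; MIN(f)→g](R) ∪ π[a,g](ρ[g/f](R)))) → 2

== RESULT ==
a | g
6 | 3
6 | 3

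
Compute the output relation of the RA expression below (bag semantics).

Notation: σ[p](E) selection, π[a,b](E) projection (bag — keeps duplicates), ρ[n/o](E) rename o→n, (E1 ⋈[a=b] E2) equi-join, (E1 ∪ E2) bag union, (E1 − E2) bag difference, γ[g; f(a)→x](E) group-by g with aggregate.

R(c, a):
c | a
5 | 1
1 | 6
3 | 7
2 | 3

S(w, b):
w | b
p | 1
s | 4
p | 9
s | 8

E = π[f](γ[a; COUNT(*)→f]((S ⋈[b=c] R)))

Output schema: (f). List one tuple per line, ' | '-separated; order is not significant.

Subexpression sizes:
  S → 4
  R → 4
  (S ⋈[b=c] R) → 1
  γ[a; COUNT(*)→f]((S ⋈[b=c] R)) → 1
  π[f](γ[a; COUNT(*)→f]((S ⋈[b=c] R))) → 1

== RESULT ==
f
1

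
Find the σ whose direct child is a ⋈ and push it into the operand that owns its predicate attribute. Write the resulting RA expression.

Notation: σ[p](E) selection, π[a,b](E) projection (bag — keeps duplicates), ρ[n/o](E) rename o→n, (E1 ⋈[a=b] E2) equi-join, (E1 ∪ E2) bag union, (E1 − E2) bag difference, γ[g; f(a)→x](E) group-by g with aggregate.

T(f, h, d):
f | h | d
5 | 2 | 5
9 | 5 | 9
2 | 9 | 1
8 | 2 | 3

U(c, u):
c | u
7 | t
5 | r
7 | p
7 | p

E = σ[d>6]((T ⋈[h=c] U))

σ filters on d, owned by the left side.
E' = (σ[d>6](T) ⋈[h=c] U)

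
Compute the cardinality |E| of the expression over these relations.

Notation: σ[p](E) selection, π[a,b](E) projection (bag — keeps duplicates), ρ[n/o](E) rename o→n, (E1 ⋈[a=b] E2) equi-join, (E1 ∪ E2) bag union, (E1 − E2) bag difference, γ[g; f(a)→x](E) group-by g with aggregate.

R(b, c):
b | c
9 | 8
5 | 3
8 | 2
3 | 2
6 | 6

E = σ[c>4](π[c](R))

Subexpression sizes:
  R → 5
  π[c](R) → 5
  σ[c>4](π[c](R)) → 2

|E| = 2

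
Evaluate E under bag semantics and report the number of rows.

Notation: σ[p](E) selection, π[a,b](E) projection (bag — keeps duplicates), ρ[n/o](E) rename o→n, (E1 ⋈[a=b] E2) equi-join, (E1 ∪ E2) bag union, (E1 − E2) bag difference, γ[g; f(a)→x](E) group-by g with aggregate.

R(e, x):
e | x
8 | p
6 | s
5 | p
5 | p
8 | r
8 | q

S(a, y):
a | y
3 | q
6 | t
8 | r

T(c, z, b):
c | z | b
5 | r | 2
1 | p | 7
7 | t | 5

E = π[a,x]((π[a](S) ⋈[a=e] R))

Row counts bottom-up:
  S → 3
  π[a](S) → 3
  R → 6
  (π[a](S) ⋈[a=e] R) → 4
  π[a,x]((π[a](S) ⋈[a=e] R)) → 4

|E| = 4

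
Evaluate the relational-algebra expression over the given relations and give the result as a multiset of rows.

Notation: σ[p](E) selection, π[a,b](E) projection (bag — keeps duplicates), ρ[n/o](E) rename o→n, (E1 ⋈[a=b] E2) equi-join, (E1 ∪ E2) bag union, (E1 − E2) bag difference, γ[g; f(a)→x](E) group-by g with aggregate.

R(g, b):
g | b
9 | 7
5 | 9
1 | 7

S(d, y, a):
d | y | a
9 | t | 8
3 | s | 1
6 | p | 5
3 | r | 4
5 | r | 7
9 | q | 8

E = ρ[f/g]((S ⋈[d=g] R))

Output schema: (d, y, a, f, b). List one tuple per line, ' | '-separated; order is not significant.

Stepwise |·|:
  S → 6
  R → 3
  (S ⋈[d=g] R) → 3
  ρ[f/g]((S ⋈[d=g] R)) → 3

== RESULT ==
d | y | a | f | b
5 | r | 7 | 5 | 9
9 | q | 8 | 9 | 7
9 | t | 8 | 9 | 7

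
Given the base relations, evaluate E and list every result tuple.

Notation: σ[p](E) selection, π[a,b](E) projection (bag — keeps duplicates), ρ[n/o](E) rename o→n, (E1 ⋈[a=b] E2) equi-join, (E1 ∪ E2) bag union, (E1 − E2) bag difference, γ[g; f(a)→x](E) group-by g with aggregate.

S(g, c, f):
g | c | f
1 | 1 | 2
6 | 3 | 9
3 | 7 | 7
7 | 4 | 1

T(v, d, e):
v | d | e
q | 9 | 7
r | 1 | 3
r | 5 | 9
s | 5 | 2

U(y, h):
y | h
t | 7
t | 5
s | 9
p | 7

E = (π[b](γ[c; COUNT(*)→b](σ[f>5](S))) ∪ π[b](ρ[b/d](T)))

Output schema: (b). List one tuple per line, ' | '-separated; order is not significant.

Stepwise |·|:
  S → 4
  σ[f>5](S) → 2
  γ[c; COUNT(*)→b](σ[f>5](S)) → 2
  π[b](γ[c; COUNT(*)→b](σ[f>5](S))) → 2
  T → 4
  ρ[b/d](T) → 4
  π[b](ρ[b/d](T)) → 4
  (π[b](γ[c; COUNT(*)→b](σ[f>5](S))) ∪ π[b](ρ[b/d](T))) → 6

== RESULT ==
b
1
1
1
5
5
9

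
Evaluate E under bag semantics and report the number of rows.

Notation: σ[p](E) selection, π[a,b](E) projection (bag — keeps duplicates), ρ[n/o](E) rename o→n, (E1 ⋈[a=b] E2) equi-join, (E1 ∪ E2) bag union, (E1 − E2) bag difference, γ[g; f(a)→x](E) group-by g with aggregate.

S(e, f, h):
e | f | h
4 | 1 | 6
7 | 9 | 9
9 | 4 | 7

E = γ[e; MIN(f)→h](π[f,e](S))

Stepwise |·|:
  S → 3
  π[f,e](S) → 3
  γ[e; MIN(f)→h](π[f,e](S)) → 3

|E| = 3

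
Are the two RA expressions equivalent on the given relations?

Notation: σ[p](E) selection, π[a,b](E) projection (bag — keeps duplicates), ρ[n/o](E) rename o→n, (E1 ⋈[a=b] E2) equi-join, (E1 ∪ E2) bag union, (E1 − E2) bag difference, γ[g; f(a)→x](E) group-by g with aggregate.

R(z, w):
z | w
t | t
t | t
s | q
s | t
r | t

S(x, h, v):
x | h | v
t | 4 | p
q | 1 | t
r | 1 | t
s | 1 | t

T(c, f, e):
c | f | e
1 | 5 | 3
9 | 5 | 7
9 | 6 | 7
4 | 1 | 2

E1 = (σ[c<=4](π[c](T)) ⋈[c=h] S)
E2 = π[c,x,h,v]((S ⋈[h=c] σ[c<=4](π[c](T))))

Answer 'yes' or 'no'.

E1 row counts bottom-up:
  T → 4
  π[c](T) → 4
  σ[c<=4](π[c](T)) → 2
  S → 4
  (σ[c<=4](π[c](T)) ⋈[c=h] S) → 4
E2 row counts bottom-up:
  S → 4
  T → 4
  π[c](T) → 4
  σ[c<=4](π[c](T)) → 2
  (S ⋈[h=c] σ[c<=4](π[c](T))) → 4
  π[c,x,h,v]((S ⋈[h=c] σ[c<=4](π[c](T)))) → 4

E1 and E2 produce the same multiset:
c | x | h | v
1 | q | 1 | t
1 | r | 1 | t
1 | s | 1 | t
4 | t | 4 | p

yes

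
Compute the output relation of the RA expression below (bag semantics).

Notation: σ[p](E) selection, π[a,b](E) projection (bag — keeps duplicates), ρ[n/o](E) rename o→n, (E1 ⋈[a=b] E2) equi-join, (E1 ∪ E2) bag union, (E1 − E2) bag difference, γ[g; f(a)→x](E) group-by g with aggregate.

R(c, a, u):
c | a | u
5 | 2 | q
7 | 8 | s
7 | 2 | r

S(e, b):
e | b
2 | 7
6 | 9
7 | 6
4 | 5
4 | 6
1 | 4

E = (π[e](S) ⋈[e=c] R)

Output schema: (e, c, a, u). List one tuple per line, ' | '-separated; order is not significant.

Per-node cardinality:
  S → 6
  π[e](S) → 6
  R → 3
  (π[e](S) ⋈[e=c] R) → 2

== RESULT ==
e | c | a | u
7 | 7 | 2 | r
7 | 7 | 8 | s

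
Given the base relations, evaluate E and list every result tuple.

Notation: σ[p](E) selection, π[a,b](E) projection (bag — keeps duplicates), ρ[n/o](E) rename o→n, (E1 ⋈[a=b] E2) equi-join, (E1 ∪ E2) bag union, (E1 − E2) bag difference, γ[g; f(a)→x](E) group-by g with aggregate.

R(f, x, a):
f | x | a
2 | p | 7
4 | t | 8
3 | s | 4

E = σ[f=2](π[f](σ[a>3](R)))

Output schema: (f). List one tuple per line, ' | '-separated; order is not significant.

Subexpression sizes:
  R → 3
  σ[a>3](R) → 3
  π[f](σ[a>3](R)) → 3
  σ[f=2](π[f](σ[a>3](R))) → 1

== RESULT ==
f
2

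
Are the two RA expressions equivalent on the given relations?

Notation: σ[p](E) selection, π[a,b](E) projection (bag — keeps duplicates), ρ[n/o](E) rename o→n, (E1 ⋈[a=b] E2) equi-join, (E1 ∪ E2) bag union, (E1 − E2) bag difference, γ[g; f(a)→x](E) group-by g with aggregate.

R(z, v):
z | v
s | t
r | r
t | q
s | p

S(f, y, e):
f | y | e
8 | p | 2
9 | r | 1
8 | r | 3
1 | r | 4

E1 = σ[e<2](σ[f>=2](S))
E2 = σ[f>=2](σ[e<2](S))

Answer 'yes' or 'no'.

E1 row counts bottom-up:
  S → 4
  σ[f>=2](S) → 3
  σ[e<2](σ[f>=2](S)) → 1
E2 row counts bottom-up:
  S → 4
  σ[e<2](S) → 1
  σ[f>=2](σ[e<2](S)) → 1

E1 and E2 produce the same multiset:
f | y | e
9 | r | 1

yes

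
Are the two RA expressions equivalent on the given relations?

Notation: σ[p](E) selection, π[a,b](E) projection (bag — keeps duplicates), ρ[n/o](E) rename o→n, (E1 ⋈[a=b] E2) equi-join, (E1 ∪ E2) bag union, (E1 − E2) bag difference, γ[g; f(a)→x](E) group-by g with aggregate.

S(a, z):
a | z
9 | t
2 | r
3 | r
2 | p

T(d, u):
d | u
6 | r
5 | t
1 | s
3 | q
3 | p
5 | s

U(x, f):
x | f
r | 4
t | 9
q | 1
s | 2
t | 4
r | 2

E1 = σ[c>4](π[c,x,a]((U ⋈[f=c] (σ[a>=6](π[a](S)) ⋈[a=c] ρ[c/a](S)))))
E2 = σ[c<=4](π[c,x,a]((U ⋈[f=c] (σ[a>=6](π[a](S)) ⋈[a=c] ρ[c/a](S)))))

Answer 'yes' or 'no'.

E1 subexpression sizes:
  U → 6
  S → 4
  π[a](S) → 4
  σ[a>=6](π[a](S)) → 1
  S → 4
  ρ[c/a](S) → 4
  (σ[a>=6](π[a](S)) ⋈[a=c] ρ[c/a](S)) → 1
  (U ⋈[f=c] (σ[a>=6](π[a](S)) ⋈[a=c] ρ[c/a](S))) → 1
  π[c,x,a]((U ⋈[f=c] (σ[a>=6](π[a](S)) ⋈[a=c] ρ[c/a](S)))) → 1
  σ[c>4](π[c,x,a]((U ⋈[f=c] (σ[a>=6](π[a](S)) ⋈[a=c] ρ[c/a](S))))) → 1
E2 subexpression sizes:
  U → 6
  S → 4
  π[a](S) → 4
  σ[a>=6](π[a](S)) → 1
  S → 4
  ρ[c/a](S) → 4
  (σ[a>=6](π[a](S)) ⋈[a=c] ρ[c/a](S)) → 1
  (U ⋈[f=c] (σ[a>=6](π[a](S)) ⋈[a=c] ρ[c/a](S))) → 1
  π[c,x,a]((U ⋈[f=c] (σ[a>=6](π[a](S)) ⋈[a=c] ρ[c/a](S)))) → 1
  σ[c<=4](π[c,x,a]((U ⋈[f=c] (σ[a>=6](π[a](S)) ⋈[a=c] ρ[c/a](S))))) → 0

E1 result:
c | x | a
9 | t | 9
E2 result:
c | x | a
(0 rows)
Witness: (9, 't', 9) appears 1× in E1 but 0× in E2.

no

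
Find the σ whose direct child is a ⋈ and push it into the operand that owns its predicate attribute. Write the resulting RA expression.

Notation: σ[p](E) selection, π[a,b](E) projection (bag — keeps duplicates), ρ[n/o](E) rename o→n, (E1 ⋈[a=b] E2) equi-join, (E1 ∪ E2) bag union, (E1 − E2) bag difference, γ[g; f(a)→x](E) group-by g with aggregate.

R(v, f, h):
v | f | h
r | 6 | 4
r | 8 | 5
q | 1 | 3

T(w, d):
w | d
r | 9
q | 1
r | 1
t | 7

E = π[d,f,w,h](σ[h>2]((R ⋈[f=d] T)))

σ filters on h, owned by the left side.
E' = π[d,f,w,h]((σ[h>2](R) ⋈[f=d] T))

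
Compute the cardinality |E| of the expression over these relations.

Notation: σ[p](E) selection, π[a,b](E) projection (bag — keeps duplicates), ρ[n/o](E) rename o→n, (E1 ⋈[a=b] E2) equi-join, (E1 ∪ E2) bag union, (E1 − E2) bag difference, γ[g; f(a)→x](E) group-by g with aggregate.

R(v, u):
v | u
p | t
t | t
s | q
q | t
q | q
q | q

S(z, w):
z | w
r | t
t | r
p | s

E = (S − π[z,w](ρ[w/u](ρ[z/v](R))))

Subexpression sizes:
  S → 3
  R → 6
  ρ[z/v](R) → 6
  ρ[w/u](ρ[z/v](R)) → 6
  π[z,w](ρ[w/u](ρ[z/v](R))) → 6
  (S − π[z,w](ρ[w/u](ρ[z/v](R)))) → 3

|E| = 3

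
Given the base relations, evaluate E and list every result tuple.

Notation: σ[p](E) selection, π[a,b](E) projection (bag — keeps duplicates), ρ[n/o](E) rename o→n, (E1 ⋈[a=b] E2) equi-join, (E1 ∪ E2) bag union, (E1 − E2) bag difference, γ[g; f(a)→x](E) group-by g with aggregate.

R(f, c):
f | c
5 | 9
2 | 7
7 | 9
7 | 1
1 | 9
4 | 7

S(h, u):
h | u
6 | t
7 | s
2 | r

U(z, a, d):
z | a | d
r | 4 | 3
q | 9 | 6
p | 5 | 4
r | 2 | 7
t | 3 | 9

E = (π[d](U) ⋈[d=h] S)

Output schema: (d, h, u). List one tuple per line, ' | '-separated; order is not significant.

Per-node cardinality:
  U → 5
  π[d](U) → 5
  S → 3
  (π[d](U) ⋈[d=h] S) → 2

== RESULT ==
d | h | u
6 | 6 | t
7 | 7 | s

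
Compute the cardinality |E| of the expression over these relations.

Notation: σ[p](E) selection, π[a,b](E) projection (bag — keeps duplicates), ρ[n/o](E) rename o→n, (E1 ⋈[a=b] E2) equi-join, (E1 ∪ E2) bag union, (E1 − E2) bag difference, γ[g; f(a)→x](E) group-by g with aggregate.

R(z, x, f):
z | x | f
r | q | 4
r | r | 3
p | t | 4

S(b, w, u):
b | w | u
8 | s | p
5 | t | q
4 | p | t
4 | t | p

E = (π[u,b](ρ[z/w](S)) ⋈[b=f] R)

Row counts bottom-up:
  S → 4
  ρ[z/w](S) → 4
  π[u,b](ρ[z/w](S)) → 4
  R → 3
  (π[u,b](ρ[z/w](S)) ⋈[b=f] R) → 4

|E| = 4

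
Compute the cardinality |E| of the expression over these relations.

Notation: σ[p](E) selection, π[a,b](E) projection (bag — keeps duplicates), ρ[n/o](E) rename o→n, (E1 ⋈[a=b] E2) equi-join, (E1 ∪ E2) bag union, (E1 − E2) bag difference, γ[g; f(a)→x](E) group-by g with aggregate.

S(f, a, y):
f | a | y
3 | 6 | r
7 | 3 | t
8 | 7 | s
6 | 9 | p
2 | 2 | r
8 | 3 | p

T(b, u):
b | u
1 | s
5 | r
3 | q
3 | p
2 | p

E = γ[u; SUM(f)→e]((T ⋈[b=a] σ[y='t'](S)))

Per-node cardinality:
  T → 5
  S → 6
  σ[y='t'](S) → 1
  (T ⋈[b=a] σ[y='t'](S)) → 2
  γ[u; SUM(f)→e]((T ⋈[b=a] σ[y='t'](S))) → 2

|E| = 2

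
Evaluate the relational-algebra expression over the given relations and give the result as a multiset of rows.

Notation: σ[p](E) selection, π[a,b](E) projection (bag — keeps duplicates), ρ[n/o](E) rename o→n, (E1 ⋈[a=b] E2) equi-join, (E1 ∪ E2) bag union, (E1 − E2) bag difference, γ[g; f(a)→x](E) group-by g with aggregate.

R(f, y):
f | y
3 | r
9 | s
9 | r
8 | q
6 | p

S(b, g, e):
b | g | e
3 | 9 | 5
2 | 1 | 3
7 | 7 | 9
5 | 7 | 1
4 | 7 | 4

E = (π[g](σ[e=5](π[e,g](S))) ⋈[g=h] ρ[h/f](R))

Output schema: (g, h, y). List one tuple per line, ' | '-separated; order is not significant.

Row counts bottom-up:
  S → 5
  π[e,g](S) → 5
  σ[e=5](π[e,g](S)) → 1
  π[g](σ[e=5](π[e,g](S))) → 1
  R → 5
  ρ[h/f](R) → 5
  (π[g](σ[e=5](π[e,g](S))) ⋈[g=h] ρ[h/f](R)) → 2

== RESULT ==
g | h | y
9 | 9 | r
9 | 9 | s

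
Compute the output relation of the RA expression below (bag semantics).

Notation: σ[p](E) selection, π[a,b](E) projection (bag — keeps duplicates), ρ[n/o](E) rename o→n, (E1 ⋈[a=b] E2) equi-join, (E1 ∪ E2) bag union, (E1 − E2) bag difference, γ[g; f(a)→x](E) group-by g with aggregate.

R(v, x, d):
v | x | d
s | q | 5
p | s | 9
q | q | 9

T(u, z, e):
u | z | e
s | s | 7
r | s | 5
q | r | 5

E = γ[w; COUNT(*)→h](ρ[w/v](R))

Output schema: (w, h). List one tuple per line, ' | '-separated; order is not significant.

Per-node cardinality:
  R → 3
  ρ[w/v](R) → 3
  γ[w; COUNT(*)→h](ρ[w/v](R)) → 3

== RESULT ==
w | h
p | 1
q | 1
s | 1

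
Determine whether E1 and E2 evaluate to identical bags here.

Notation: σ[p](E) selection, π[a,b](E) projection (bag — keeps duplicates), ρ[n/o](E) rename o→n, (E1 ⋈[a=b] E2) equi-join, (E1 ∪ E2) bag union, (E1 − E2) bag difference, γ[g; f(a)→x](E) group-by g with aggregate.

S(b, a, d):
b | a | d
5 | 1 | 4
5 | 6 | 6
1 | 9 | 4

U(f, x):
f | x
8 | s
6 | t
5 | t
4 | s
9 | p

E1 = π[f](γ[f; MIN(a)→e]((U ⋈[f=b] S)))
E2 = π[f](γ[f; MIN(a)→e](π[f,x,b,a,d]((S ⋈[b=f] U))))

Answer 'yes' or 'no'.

E1 subexpression sizes:
  U → 5
  S → 3
  (U ⋈[f=b] S) → 2
  γ[f; MIN(a)→e]((U ⋈[f=b] S)) → 1
  π[f](γ[f; MIN(a)→e]((U ⋈[f=b] S))) → 1
E2 subexpression sizes:
  S → 3
  U → 5
  (S ⋈[b=f] U) → 2
  π[f,x,b,a,d]((S ⋈[b=f] U)) → 2
  γ[f; MIN(a)→e](π[f,x,b,a,d]((S ⋈[b=f] U))) → 1
  π[f](γ[f; MIN(a)→e](π[f,x,b,a,d]((S ⋈[b=f] U)))) → 1

E1 and E2 produce the same multiset:
f
5

yes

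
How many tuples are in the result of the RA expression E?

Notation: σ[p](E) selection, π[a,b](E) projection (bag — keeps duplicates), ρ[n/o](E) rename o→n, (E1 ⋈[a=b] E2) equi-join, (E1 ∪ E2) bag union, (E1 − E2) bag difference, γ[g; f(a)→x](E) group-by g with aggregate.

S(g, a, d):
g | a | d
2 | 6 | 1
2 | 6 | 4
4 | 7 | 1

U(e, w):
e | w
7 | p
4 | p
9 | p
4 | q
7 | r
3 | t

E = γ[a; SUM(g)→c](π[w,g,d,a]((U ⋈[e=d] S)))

Stepwise |·|:
  U → 6
  S → 3
  (U ⋈[e=d] S) → 2
  π[w,g,d,a]((U ⋈[e=d] S)) → 2
  γ[a; SUM(g)→c](π[w,g,d,a]((U ⋈[e=d] S))) → 1

|E| = 1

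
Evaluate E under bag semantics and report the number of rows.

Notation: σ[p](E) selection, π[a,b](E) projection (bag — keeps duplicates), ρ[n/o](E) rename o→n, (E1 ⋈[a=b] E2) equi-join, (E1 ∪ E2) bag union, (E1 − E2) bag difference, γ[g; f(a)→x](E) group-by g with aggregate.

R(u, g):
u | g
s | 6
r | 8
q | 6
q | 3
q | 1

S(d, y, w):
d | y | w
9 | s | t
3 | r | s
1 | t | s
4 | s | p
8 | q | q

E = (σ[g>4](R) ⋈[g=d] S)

Per-node cardinality:
  R → 5
  σ[g>4](R) → 3
  S → 5
  (σ[g>4](R) ⋈[g=d] S) → 1

|E| = 1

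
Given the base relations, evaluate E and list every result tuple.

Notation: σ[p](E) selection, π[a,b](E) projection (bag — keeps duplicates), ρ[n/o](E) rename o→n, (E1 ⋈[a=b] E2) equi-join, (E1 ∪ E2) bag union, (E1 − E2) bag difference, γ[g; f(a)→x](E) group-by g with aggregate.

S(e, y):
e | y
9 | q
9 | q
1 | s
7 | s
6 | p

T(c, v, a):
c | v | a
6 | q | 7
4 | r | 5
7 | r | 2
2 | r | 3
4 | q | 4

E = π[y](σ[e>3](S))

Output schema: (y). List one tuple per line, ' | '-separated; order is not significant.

Stepwise |·|:
  S → 5
  σ[e>3](S) → 4
  π[y](σ[e>3](S)) → 4

== RESULT ==
y
p
q
q
s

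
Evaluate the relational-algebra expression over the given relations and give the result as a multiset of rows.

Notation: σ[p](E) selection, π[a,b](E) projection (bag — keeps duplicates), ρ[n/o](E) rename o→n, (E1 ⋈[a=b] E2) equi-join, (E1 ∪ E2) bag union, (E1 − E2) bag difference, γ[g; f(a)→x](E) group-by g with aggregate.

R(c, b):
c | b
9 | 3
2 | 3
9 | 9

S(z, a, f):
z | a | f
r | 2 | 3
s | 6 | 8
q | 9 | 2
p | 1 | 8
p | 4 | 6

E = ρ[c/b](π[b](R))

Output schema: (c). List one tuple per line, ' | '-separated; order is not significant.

Row counts bottom-up:
  R → 3
  π[b](R) → 3
  ρ[c/b](π[b](R)) → 3

== RESULT ==
c
3
3
9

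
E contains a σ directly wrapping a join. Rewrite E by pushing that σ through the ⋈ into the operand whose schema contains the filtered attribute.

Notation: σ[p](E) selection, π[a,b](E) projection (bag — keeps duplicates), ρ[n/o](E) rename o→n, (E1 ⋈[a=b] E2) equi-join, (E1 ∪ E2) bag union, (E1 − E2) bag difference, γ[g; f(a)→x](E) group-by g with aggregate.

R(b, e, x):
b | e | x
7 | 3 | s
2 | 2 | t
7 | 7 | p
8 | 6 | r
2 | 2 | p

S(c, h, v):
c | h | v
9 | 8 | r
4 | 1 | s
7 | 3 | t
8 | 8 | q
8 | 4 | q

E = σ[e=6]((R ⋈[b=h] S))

σ filters on e, owned by the left side.
E' = (σ[e=6](R) ⋈[b=h] S)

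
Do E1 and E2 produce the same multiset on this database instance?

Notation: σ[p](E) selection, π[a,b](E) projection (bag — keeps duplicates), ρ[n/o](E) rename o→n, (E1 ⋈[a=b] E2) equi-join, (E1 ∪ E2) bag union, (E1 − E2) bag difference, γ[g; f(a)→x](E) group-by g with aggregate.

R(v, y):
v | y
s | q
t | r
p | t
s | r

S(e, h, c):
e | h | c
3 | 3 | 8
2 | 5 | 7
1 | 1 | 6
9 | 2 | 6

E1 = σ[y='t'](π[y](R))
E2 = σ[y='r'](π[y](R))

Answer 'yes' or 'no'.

E1 row counts bottom-up:
  R → 4
  π[y](R) → 4
  σ[y='t'](π[y](R)) → 1
E2 row counts bottom-up:
  R → 4
  π[y](R) → 4
  σ[y='r'](π[y](R)) → 2

E1 result:
y
t
E2 result:
y
r
r
Witness: ('t',) appears 1× in E1 but 0× in E2.

no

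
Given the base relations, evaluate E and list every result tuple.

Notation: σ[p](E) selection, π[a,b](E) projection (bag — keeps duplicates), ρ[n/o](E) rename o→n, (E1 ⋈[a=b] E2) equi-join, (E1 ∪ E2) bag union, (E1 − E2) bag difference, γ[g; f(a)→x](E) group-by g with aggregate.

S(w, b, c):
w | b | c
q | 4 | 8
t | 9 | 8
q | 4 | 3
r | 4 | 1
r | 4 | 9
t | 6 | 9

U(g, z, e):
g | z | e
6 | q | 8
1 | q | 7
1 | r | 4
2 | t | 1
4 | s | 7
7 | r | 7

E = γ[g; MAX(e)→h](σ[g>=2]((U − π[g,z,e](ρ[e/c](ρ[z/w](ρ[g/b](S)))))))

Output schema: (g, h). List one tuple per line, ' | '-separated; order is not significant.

Per-node cardinality:
  U → 6
  S → 6
  ρ[g/b](S) → 6
  ρ[z/w](ρ[g/b](S)) → 6
  ρ[e/c](ρ[z/w](ρ[g/b](S))) → 6
  π[g,z,e](ρ[e/c](ρ[z/w](ρ[g/b](S)))) → 6
  (U − π[g,z,e](ρ[e/c](ρ[z/w](ρ[g/b](S))))) → 6
  σ[g>=2]((U − π[g,z,e](ρ[e/c](ρ[z/w](ρ[g/b](S)))))) → 4
  γ[g; MAX(e)→h](σ[g>=2]((U − π[g,z,e](ρ[e/c](ρ[z/w](ρ[g/b](S))))))) → 4

== RESULT ==
g | h
2 | 1
4 | 7
6 | 8
7 | 7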